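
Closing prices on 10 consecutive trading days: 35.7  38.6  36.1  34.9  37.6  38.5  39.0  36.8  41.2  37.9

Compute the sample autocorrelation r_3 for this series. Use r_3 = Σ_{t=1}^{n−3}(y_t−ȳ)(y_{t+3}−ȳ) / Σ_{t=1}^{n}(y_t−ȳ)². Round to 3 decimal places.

Mean ȳ = (35.7 + 38.6 + 36.1 + 34.9 + 37.6 + 38.5 + 39.0 + 36.8 + 41.2 + 37.9)/10 = 37.6300
Σ(y_t−ȳ)(y_{t+3}−ȳ) = (5.2689) + (-0.0291) + (-1.3311) + (-3.7401) + (0.0249) + (3.1059) + (0.3699) = 3.6693
Denominator Σ(y_t−ȳ)² = 30.6010
r_3 = 3.6693 / 30.6010 = 0.120

0.120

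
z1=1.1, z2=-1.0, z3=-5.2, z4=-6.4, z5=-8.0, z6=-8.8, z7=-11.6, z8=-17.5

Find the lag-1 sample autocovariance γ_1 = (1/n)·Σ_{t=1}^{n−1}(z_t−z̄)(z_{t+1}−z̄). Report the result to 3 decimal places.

14.801

Mean z̄ = (1.1 − 1.0 − 5.2 − 6.4 − 8.0 − 8.8 − 11.6 − 17.5)/8 = -7.1750
Deviations: 8.2750, 6.1750, 1.9750, 0.7750, -0.8250, -1.6250, -4.4250, -10.3250
Σ_{t=1}^{7}(z_t−z̄)(z_{t+1}−z̄) = 118.4044
γ_1 = 118.4044 / 8 = 14.801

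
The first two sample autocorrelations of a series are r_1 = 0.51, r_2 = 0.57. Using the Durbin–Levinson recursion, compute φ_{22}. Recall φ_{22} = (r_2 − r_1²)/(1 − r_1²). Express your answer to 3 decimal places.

φ_{22} = (r_2 − r_1²) / (1 − r_1²)
r_1² = (0.51)² = 0.2601
Numerator = 0.57 − 0.2601 = 0.3099; denominator = 1 − 0.2601 = 0.7399
φ_{22} = 0.3099 / 0.7399 = 0.419

0.419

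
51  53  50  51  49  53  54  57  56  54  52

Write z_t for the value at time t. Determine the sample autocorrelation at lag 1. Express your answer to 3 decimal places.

Mean z̄ = (51 + 53 + 50 + 51 + 49 + 53 + 54 + 57 + 56 + 54 + 52)/11 = 52.7273
Numerator Σ_{t=1}^{10}(z_t−z̄)(z_{t+1}−z̄) = 31.9256
Denominator Σ(z_t−z̄)² = 60.1818
r_1 = 31.9256 / 60.1818 = 0.530

0.530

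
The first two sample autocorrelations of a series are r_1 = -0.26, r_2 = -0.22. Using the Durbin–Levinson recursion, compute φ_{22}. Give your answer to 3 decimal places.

φ_{22} = (r_2 − r_1²) / (1 − r_1²)
r_1² = (-0.26)² = 0.0676
Numerator = -0.22 − 0.0676 = -0.2876; denominator = 1 − 0.0676 = 0.9324
φ_{22} = -0.2876 / 0.9324 = -0.308

-0.308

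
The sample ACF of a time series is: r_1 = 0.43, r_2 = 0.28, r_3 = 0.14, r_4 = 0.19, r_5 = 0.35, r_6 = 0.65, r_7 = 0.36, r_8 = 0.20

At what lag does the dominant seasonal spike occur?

The largest autocorrelation is r_6 = 0.65; the remaining lags stay at or below 0.43. The elevated value at lag 1 (0.43), dropping to 0.28 at lag 2, reflects decaying short-term dependence rather than seasonality.
The dominant spike at lag 6 indicates a seasonal period of 6.

6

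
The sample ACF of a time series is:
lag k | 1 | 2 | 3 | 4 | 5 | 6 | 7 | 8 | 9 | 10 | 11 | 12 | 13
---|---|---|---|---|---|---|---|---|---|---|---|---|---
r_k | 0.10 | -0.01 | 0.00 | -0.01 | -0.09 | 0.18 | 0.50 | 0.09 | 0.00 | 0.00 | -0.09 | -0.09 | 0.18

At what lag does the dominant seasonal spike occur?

7

The largest autocorrelation is r_7 = 0.50; the remaining lags stay at or below 0.18.
The dominant spike at lag 7 indicates a seasonal period of 7.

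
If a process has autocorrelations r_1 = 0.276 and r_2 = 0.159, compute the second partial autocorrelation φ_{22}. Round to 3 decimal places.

0.090

φ_{22} = (r_2 − r_1²) / (1 − r_1²)
r_1² = (0.276)² = 0.076176
Numerator = 0.159 − 0.0762 = 0.0828; denominator = 1 − 0.0762 = 0.9238
φ_{22} = 0.0828 / 0.9238 = 0.090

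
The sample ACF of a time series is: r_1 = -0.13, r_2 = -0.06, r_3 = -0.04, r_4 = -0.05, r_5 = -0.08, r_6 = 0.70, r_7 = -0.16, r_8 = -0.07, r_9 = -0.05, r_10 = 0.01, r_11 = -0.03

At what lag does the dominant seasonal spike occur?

The largest autocorrelation is r_6 = 0.70; the remaining lags stay at or below 0.01.
The dominant spike at lag 6 indicates a seasonal period of 6.

6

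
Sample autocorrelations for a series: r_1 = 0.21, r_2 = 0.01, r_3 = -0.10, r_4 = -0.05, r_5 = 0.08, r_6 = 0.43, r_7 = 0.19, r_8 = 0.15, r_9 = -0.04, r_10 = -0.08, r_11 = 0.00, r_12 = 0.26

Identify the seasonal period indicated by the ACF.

The largest autocorrelation is r_6 = 0.43, with a weaker echo at lag 12 (0.26); the remaining lags stay at or below 0.21. The elevated value at lag 1 (0.21), dropping to 0.01 at lag 2, reflects decaying short-term dependence rather than seasonality.
The dominant spike at lag 6 indicates a seasonal period of 6.

6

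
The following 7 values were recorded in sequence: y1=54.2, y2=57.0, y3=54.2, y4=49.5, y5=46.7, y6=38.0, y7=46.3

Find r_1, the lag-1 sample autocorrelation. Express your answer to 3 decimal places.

Mean ȳ = (54.2 + 57.0 + 54.2 + 49.5 + 46.7 + 38.0 + 46.3)/7 = 49.4143
Deviations from mean: 4.7857, 7.5857, 4.7857, 0.0857, -2.7143, -11.4143, -3.1143
Σ(y_t−ȳ)(y_{t+1}−ȳ) = (36.3031) + (36.3031) + (0.4102) + (-0.2327) + (30.9816) + (35.5473) = 139.3127
Denominator Σ(y_t−ȳ)² = 250.7086
r_1 = 139.3127 / 250.7086 = 0.556

0.556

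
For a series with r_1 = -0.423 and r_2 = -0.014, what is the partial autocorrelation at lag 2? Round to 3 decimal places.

-0.235

φ_{22} = (r_2 − r_1²) / (1 − r_1²)
r_1² = (-0.423)² = 0.178929
Numerator = -0.014 − 0.1789 = -0.1929; denominator = 1 − 0.1789 = 0.8211
φ_{22} = -0.1929 / 0.8211 = -0.235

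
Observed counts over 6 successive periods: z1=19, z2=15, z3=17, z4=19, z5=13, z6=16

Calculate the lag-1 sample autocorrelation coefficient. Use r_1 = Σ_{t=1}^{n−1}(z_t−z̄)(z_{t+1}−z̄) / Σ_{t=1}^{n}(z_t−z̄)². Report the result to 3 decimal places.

-0.373

Mean z̄ = (19 + 15 + 17 + 19 + 13 + 16)/6 = 16.5000
Deviations from mean: 2.5000, -1.5000, 0.5000, 2.5000, -3.5000, -0.5000
Σ(z_t−z̄)(z_{t+1}−z̄) = (-3.7500) + (-0.7500) + (1.2500) + (-8.7500) + (1.7500) = -10.2500
Denominator Σ(z_t−z̄)² = 27.5000
r_1 = -10.2500 / 27.5000 = -0.373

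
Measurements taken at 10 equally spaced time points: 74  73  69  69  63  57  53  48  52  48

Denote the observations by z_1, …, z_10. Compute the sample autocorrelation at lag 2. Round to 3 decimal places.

Mean z̄ = (74 + 73 + 69 + 69 + 63 + 57 + 53 + 48 + 52 + 48)/10 = 60.6000
Numerator Σ_{t=1}^{8}(z_t−z̄)(z_{t+2}−z̄) = 457.8800
Denominator Σ(z_t−z̄)² = 942.4000
r_2 = 457.8800 / 942.4000 = 0.486

0.486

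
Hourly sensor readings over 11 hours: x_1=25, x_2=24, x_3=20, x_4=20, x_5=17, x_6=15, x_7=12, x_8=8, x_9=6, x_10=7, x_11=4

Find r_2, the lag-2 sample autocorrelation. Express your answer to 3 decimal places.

Mean x̄ = (25 + 24 + 20 + 20 + 17 + 15 + 12 + 8 + 6 + 7 + 4)/11 = 14.3636
Numerator Σ_{t=1}^{9}(x_t−x̄)(x_{t+2}−x̄) = 275.7355
Denominator Σ(x_t−x̄)² = 554.5455
r_2 = 275.7355 / 554.5455 = 0.497

0.497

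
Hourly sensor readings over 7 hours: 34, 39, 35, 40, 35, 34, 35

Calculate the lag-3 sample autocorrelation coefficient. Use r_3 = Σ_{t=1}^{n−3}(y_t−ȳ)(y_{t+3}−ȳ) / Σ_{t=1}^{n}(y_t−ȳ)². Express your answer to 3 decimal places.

Mean ȳ = (34 + 39 + 35 + 40 + 35 + 34 + 35)/7 = 36.0000
Deviations from mean: -2.0000, 3.0000, -1.0000, 4.0000, -1.0000, -2.0000, -1.0000
Numerator Σ_{t=1}^{4}(y_t−ȳ)(y_{t+3}−ȳ) = -13.0000
Denominator Σ(y_t−ȳ)² = 36.0000
r_3 = -13.0000 / 36.0000 = -0.361

-0.361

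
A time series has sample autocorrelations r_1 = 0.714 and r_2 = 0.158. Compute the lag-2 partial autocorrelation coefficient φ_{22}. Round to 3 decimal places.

-0.718

φ_{22} = (r_2 − r_1²) / (1 − r_1²)
r_1² = (0.714)² = 0.509796
Numerator = 0.158 − 0.5098 = -0.3518; denominator = 1 − 0.5098 = 0.4902
φ_{22} = -0.3518 / 0.4902 = -0.718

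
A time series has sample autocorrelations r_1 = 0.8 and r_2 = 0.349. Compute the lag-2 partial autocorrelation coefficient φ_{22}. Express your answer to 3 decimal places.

φ_{22} = (r_2 − r_1²) / (1 − r_1²)
r_1² = (0.8)² = 0.64
Numerator = 0.349 − 0.6400 = -0.2910; denominator = 1 − 0.6400 = 0.3600
φ_{22} = -0.2910 / 0.3600 = -0.808

-0.808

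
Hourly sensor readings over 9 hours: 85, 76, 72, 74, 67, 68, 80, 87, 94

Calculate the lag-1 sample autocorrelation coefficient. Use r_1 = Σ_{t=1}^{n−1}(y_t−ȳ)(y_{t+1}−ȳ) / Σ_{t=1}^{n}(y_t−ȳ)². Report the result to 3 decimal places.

Mean ȳ = (85 + 76 + 72 + 74 + 67 + 68 + 80 + 87 + 94)/9 = 78.1111
Numerator Σ_{t=1}^{8}(y_t−ȳ)(y_{t+1}−ȳ) = 320.4321
Denominator Σ(y_t−ȳ)² = 666.8889
r_1 = 320.4321 / 666.8889 = 0.480

0.480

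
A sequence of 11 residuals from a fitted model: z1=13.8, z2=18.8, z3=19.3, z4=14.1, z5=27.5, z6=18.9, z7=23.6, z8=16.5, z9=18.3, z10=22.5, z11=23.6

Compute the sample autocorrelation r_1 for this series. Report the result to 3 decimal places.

Mean z̄ = (13.8 + 18.8 + 19.3 + 14.1 + 27.5 + 18.9 + 23.6 + 16.5 + 18.3 + 22.5 + 23.6)/11 = 19.7182
Numerator Σ_{t=1}^{10}(z_t−z̄)(z_{t+1}−z̄) = -46.1703
Denominator Σ(z_t−z̄)² = 179.0764
r_1 = -46.1703 / 179.0764 = -0.258

-0.258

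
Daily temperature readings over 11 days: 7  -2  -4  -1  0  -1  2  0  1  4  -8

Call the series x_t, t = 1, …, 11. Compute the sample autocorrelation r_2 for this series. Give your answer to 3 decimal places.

-0.203

Mean x̄ = (7 − 2 − 4 − 1 + 0 − 1 + 2 + 0 + 1 + 4 − 8)/11 = -0.1818
Numerator Σ_{t=1}^{9}(x_t−x̄)(x_{t+2}−x̄) = -31.6116
Denominator Σ(x_t−x̄)² = 155.6364
r_2 = -31.6116 / 155.6364 = -0.203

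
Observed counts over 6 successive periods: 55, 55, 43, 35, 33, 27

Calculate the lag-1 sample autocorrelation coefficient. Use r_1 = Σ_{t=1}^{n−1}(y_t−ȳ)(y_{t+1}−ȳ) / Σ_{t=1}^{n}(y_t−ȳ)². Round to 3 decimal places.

Mean ȳ = (55 + 55 + 43 + 35 + 33 + 27)/6 = 41.3333
Σ(y_t−ȳ)(y_{t+1}−ȳ) = (186.7778) + (22.7778) + (-10.5556) + (52.7778) + (119.4444) = 371.2222
Denominator Σ(y_t−ȳ)² = 691.3333
r_1 = 371.2222 / 691.3333 = 0.537

0.537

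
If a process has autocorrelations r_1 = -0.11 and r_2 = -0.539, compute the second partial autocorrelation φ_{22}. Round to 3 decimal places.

-0.558

φ_{22} = (r_2 − r_1²) / (1 − r_1²)
r_1² = (-0.11)² = 0.0121
Numerator = -0.539 − 0.0121 = -0.5511; denominator = 1 − 0.0121 = 0.9879
φ_{22} = -0.5511 / 0.9879 = -0.558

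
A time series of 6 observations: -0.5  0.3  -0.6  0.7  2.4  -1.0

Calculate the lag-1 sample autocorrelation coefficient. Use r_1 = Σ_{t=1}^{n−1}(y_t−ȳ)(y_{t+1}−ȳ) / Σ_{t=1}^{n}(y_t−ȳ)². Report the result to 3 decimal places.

Mean ȳ = (-0.5 + 0.3 − 0.6 + 0.7 + 2.4 − 1.0)/6 = 0.2167
Deviations from mean: -0.7167, 0.0833, -0.8167, 0.4833, 2.1833, -1.2167
Σ(y_t−ȳ)(y_{t+1}−ȳ) = (-0.0597) + (-0.0681) + (-0.3947) + (1.0553) + (-2.6564) = -2.1236
Denominator Σ(y_t−ȳ)² = 7.6683
r_1 = -2.1236 / 7.6683 = -0.277

-0.277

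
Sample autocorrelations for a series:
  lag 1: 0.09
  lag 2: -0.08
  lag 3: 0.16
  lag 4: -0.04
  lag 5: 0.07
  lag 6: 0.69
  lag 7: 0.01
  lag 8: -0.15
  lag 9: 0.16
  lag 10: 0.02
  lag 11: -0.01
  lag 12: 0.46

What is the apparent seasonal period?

The largest autocorrelation is r_6 = 0.69, with a weaker echo at lag 12 (0.46); the remaining lags stay at or below 0.16.
The dominant spike at lag 6 indicates a seasonal period of 6.

6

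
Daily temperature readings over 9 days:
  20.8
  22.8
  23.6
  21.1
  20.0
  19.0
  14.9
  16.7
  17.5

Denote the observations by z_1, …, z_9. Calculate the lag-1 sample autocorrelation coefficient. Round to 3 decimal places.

Mean z̄ = (20.8 + 22.8 + 23.6 + 21.1 + 20.0 + 19.0 + 14.9 + 16.7 + 17.5)/9 = 19.6000
Numerator Σ_{t=1}^{8}(z_t−z̄)(z_{t+1}−z̄) = 45.5400
Denominator Σ(z_t−z̄)² = 65.3600
r_1 = 45.5400 / 65.3600 = 0.697

0.697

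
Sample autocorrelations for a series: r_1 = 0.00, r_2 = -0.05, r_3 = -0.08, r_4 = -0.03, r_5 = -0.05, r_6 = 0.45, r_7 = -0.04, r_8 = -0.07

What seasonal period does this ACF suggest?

6

The largest autocorrelation is r_6 = 0.45; the remaining lags stay at or below 0.00.
The dominant spike at lag 6 indicates a seasonal period of 6.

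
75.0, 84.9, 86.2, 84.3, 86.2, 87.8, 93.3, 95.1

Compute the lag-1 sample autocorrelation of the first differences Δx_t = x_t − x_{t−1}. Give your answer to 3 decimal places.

First differences Δx: 9.9, 1.3, -1.9, 1.9, 1.6, 5.5, 1.8
Mean of differences = 2.8714
Numerator Σ(Δx_t−Δx̄)(Δx_{t+1}−Δx̄) = -3.8351
Denominator Σ(Δx_t−Δx̄)² = 85.2543
r_1(Δx) = -3.8351 / 85.2543 = -0.045

-0.045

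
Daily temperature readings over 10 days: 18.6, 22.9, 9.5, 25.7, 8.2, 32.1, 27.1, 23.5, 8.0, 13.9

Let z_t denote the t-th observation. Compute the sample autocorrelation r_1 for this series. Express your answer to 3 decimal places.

-0.248

Mean z̄ = (18.6 + 22.9 + 9.5 + 25.7 + 8.2 + 32.1 + 27.1 + 23.5 + 8.0 + 13.9)/10 = 18.9500
Numerator Σ_{t=1}^{9}(z_t−z̄)(z_{t+1}−z̄) = -166.6925
Denominator Σ(z_t−z̄)² = 671.6050
r_1 = -166.6925 / 671.6050 = -0.248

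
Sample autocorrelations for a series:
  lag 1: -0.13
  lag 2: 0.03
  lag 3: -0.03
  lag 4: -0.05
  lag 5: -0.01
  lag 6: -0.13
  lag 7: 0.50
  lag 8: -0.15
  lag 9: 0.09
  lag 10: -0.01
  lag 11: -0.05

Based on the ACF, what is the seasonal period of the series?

7

The largest autocorrelation is r_7 = 0.50; the remaining lags stay at or below 0.09.
The dominant spike at lag 7 indicates a seasonal period of 7.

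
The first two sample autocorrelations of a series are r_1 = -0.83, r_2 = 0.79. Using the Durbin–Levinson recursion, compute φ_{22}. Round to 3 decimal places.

φ_{22} = (r_2 − r_1²) / (1 − r_1²)
r_1² = (-0.83)² = 0.6889
Numerator = 0.79 − 0.6889 = 0.1011; denominator = 1 − 0.6889 = 0.3111
φ_{22} = 0.1011 / 0.3111 = 0.325

0.325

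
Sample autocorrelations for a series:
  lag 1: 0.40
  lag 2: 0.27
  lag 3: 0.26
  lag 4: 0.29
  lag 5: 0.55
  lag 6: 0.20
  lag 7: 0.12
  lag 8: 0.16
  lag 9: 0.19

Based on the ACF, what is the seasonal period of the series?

The largest autocorrelation is r_5 = 0.55; the remaining lags stay at or below 0.40. The elevated value at lag 1 (0.40), dropping to 0.27 at lag 2, reflects decaying short-term dependence rather than seasonality.
The dominant spike at lag 5 indicates a seasonal period of 5.

5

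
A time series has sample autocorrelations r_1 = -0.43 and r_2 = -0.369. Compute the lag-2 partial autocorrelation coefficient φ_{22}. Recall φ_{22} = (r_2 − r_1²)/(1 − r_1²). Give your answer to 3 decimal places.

φ_{22} = (r_2 − r_1²) / (1 − r_1²)
r_1² = (-0.43)² = 0.1849
Numerator = -0.369 − 0.1849 = -0.5539; denominator = 1 − 0.1849 = 0.8151
φ_{22} = -0.5539 / 0.8151 = -0.680

-0.680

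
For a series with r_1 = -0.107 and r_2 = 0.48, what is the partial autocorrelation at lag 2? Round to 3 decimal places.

0.474

φ_{22} = (r_2 − r_1²) / (1 − r_1²)
r_1² = (-0.107)² = 0.011449
Numerator = 0.48 − 0.0114 = 0.4686; denominator = 1 − 0.0114 = 0.9886
φ_{22} = 0.4686 / 0.9886 = 0.474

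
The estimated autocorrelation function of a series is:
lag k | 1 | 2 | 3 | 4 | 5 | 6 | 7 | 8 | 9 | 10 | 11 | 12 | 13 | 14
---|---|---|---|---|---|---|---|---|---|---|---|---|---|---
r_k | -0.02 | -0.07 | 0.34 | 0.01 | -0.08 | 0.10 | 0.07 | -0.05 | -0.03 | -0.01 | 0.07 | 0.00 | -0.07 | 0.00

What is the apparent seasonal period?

The largest autocorrelation is r_3 = 0.34; the remaining lags stay at or below 0.10.
The dominant spike at lag 3 indicates a seasonal period of 3.

3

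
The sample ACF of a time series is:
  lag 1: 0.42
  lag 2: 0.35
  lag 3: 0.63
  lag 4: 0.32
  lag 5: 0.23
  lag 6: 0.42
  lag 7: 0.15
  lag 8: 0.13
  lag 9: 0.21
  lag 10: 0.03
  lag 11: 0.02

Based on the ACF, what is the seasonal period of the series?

3

The largest autocorrelation is r_3 = 0.63; the remaining lags stay at or below 0.42. The elevated value at lag 1 (0.42), dropping to 0.35 at lag 2, reflects decaying short-term dependence rather than seasonality.
The dominant spike at lag 3 indicates a seasonal period of 3.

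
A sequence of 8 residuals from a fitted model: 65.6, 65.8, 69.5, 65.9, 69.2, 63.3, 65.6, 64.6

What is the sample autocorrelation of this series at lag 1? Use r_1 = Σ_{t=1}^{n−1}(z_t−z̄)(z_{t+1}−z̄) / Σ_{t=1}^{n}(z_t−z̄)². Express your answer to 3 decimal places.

Mean z̄ = (65.6 + 65.8 + 69.5 + 65.9 + 69.2 + 63.3 + 65.6 + 64.6)/8 = 66.1875
Numerator Σ_{t=1}^{7}(z_t−z̄)(z_{t+1}−z̄) = -8.9439
Denominator Σ(z_t−z̄)² = 31.8288
r_1 = -8.9439 / 31.8288 = -0.281

-0.281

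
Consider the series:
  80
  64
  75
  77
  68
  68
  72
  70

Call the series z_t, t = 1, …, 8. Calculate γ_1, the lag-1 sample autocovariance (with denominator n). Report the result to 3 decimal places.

Mean z̄ = (80 + 64 + 75 + 77 + 68 + 68 + 72 + 70)/8 = 71.7500
Deviations: 8.2500, -7.7500, 3.2500, 5.2500, -3.7500, -3.7500, 0.2500, -1.7500
Σ_{t=1}^{7}(z_t−z̄)(z_{t+1}−z̄) = -79.0625
γ_1 = -79.0625 / 8 = -9.883

-9.883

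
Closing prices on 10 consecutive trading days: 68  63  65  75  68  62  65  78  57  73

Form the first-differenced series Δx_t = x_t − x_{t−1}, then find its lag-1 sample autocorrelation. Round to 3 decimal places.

-0.555

First differences Δx: -5, 2, 10, -7, -6, 3, 13, -21, 16
Mean of differences = 0.5556
Numerator Σ(Δx_t−Δx̄)(Δx_{t+1}−Δx̄) = -602.9753
Denominator Σ(Δx_t−Δx̄)² = 1086.2222
r_1(Δx) = -602.9753 / 1086.2222 = -0.555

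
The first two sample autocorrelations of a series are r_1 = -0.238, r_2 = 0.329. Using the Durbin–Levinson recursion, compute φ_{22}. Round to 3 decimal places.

0.289

φ_{22} = (r_2 − r_1²) / (1 − r_1²)
r_1² = (-0.238)² = 0.056644
Numerator = 0.329 − 0.0566 = 0.2724; denominator = 1 − 0.0566 = 0.9434
φ_{22} = 0.2724 / 0.9434 = 0.289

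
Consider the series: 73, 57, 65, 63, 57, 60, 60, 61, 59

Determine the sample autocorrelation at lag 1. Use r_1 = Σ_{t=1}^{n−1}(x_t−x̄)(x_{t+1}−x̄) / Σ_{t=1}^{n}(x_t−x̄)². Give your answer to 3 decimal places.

Mean x̄ = (73 + 57 + 65 + 63 + 57 + 60 + 60 + 61 + 59)/9 = 61.6667
Numerator Σ_{t=1}^{8}(x_t−x̄)(x_{t+1}−x̄) = -56.7778
Denominator Σ(x_t−x̄)² = 198.0000
r_1 = -56.7778 / 198.0000 = -0.287

-0.287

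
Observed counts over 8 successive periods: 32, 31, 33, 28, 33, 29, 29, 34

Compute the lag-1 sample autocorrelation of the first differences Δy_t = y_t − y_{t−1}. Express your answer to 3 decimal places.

-0.592

First differences Δy: -1, 2, -5, 5, -4, 0, 5
Mean of differences = 0.2857
Numerator Σ(Δy_t−Δȳ)(Δy_{t+1}−Δȳ) = -56.5102
Denominator Σ(Δy_t−Δȳ)² = 95.4286
r_1(Δy) = -56.5102 / 95.4286 = -0.592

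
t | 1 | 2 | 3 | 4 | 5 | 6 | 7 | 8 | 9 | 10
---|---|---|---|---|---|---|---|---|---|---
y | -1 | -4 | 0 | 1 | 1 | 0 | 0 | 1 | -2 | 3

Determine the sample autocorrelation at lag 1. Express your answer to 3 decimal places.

Mean ȳ = (-1 − 4 + 0 + 1 + 1 + 0 + 0 + 1 − 2 + 3)/10 = -0.1000
Numerator Σ_{t=1}^{9}(y_t−ȳ)(y_{t+1}−ȳ) = -3.3100
Denominator Σ(y_t−ȳ)² = 32.9000
r_1 = -3.3100 / 32.9000 = -0.101

-0.101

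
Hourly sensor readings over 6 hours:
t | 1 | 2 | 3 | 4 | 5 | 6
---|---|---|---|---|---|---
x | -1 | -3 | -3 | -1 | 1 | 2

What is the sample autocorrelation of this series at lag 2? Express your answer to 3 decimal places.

-0.179

Mean x̄ = (-1 − 3 − 3 − 1 + 1 + 2)/6 = -0.8333
Deviations from mean: -0.1667, -2.1667, -2.1667, -0.1667, 1.8333, 2.8333
Numerator Σ_{t=1}^{4}(x_t−x̄)(x_{t+2}−x̄) = -3.7222
Denominator Σ(x_t−x̄)² = 20.8333
r_2 = -3.7222 / 20.8333 = -0.179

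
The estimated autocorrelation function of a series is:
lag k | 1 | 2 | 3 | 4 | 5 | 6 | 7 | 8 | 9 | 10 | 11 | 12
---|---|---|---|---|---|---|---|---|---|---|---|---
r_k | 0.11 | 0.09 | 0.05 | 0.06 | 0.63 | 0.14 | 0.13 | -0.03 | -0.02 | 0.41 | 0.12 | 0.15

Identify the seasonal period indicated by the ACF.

5

The largest autocorrelation is r_5 = 0.63, with a weaker echo at lag 10 (0.41); the remaining lags stay at or below 0.15.
The dominant spike at lag 5 indicates a seasonal period of 5.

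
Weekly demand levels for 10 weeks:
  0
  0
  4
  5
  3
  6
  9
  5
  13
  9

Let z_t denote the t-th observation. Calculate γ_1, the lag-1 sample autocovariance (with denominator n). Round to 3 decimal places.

6.184

Mean z̄ = (0 + 0 + 4 + 5 + 3 + 6 + 9 + 5 + 13 + 9)/10 = 5.4000
Σ_{t=1}^{9}(z_t−z̄)(z_{t+1}−z̄) = 61.8400
γ_1 = 61.8400 / 10 = 6.184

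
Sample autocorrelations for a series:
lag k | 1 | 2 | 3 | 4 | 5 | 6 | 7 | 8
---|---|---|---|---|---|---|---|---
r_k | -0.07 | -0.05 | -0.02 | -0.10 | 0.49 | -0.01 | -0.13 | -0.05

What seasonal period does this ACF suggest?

5

The largest autocorrelation is r_5 = 0.49; the remaining lags stay at or below -0.01.
The dominant spike at lag 5 indicates a seasonal period of 5.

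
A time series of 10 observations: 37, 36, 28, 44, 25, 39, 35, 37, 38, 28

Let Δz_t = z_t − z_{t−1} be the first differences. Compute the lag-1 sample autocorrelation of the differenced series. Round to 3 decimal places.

-0.769

First differences Δz: -1, -8, 16, -19, 14, -4, 2, 1, -10
Mean of differences = -1.0000
Numerator Σ(Δz_t−Δz̄)(Δz_{t+1}−Δz̄) = -761.0000
Denominator Σ(Δz_t−Δz̄)² = 990.0000
r_1(Δz) = -761.0000 / 990.0000 = -0.769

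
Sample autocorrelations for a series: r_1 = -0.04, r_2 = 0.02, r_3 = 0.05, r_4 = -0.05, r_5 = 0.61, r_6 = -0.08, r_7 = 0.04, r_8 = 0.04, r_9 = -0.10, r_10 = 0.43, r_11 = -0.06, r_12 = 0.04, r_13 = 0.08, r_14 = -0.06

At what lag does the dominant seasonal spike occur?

The largest autocorrelation is r_5 = 0.61, with a weaker echo at lag 10 (0.43); the remaining lags stay at or below 0.08.
The dominant spike at lag 5 indicates a seasonal period of 5.

5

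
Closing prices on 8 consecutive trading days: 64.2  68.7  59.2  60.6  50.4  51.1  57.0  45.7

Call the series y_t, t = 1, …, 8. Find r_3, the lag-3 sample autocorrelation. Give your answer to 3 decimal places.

0.026

Mean ȳ = (64.2 + 68.7 + 59.2 + 60.6 + 50.4 + 51.1 + 57.0 + 45.7)/8 = 57.1125
Deviations from mean: 7.0875, 11.5875, 2.0875, 3.4875, -6.7125, -6.0125, -0.1125, -11.4125
Σ(y_t−ȳ)(y_{t+3}−ȳ) = (24.7177) + (-77.7811) + (-12.5511) + (-0.3923) + (76.6064) = 10.5995
Denominator Σ(y_t−ȳ)² = 412.4888
r_3 = 10.5995 / 412.4888 = 0.026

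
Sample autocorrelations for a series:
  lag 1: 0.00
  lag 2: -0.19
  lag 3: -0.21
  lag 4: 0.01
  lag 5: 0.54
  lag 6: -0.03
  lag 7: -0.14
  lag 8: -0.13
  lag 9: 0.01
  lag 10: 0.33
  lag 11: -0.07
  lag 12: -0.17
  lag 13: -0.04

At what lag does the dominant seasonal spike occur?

5

The largest autocorrelation is r_5 = 0.54, with a weaker echo at lag 10 (0.33); the remaining lags stay at or below 0.01.
The dominant spike at lag 5 indicates a seasonal period of 5.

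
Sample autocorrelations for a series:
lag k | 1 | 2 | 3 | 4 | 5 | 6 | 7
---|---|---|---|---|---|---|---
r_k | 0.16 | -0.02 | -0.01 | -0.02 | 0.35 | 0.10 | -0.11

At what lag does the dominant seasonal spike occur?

5

The largest autocorrelation is r_5 = 0.35; the remaining lags stay at or below 0.16.
The dominant spike at lag 5 indicates a seasonal period of 5.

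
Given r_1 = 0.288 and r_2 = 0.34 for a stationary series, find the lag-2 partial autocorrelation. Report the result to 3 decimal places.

φ_{22} = (r_2 − r_1²) / (1 − r_1²)
r_1² = (0.288)² = 0.082944
Numerator = 0.34 − 0.0829 = 0.2571; denominator = 1 − 0.0829 = 0.9171
φ_{22} = 0.2571 / 0.9171 = 0.280

0.280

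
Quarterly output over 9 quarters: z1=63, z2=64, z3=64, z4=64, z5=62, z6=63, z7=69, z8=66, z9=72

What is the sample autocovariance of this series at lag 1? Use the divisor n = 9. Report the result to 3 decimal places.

1.846

Mean z̄ = (63 + 64 + 64 + 64 + 62 + 63 + 69 + 66 + 72)/9 = 65.2222
Σ_{t=1}^{8}(z_t−z̄)(z_{t+1}−z̄) = 16.6173
γ_1 = 16.6173 / 9 = 1.846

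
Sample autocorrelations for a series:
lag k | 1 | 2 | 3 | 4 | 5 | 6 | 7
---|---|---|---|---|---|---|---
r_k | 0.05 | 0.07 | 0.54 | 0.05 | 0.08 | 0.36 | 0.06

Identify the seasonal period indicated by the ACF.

3

The largest autocorrelation is r_3 = 0.54, with a weaker echo at lag 6 (0.36); the remaining lags stay at or below 0.08.
The dominant spike at lag 3 indicates a seasonal period of 3.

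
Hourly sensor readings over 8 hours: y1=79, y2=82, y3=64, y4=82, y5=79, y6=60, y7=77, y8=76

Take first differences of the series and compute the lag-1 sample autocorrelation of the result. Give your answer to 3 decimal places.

First differences Δy: 3, -18, 18, -3, -19, 17, -1
Mean of differences = -0.4286
Numerator Σ(Δy_t−Δȳ)(Δy_{t+1}−Δȳ) = -717.3265
Denominator Σ(Δy_t−Δȳ)² = 1315.7143
r_1(Δy) = -717.3265 / 1315.7143 = -0.545

-0.545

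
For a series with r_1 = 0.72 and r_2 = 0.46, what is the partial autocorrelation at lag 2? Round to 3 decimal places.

-0.121

φ_{22} = (r_2 − r_1²) / (1 − r_1²)
r_1² = (0.72)² = 0.5184
Numerator = 0.46 − 0.5184 = -0.0584; denominator = 1 − 0.5184 = 0.4816
φ_{22} = -0.0584 / 0.4816 = -0.121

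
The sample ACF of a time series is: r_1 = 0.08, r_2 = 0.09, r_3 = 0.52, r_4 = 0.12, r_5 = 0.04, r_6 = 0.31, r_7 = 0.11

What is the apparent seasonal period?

3

The largest autocorrelation is r_3 = 0.52, with a weaker echo at lag 6 (0.31); the remaining lags stay at or below 0.12.
The dominant spike at lag 3 indicates a seasonal period of 3.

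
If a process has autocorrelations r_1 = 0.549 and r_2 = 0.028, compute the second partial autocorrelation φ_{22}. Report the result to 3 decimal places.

-0.391

φ_{22} = (r_2 − r_1²) / (1 − r_1²)
r_1² = (0.549)² = 0.301401
Numerator = 0.028 − 0.3014 = -0.2734; denominator = 1 − 0.3014 = 0.6986
φ_{22} = -0.2734 / 0.6986 = -0.391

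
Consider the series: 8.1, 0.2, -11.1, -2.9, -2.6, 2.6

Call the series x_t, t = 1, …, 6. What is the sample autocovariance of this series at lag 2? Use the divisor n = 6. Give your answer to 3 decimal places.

-14.046

Mean x̄ = (8.1 + 0.2 − 11.1 − 2.9 − 2.6 + 2.6)/6 = -0.9500
Σ_{t=1}^{4}(x_t−x̄)(x_{t+2}−x̄) = -84.2750
γ_2 = -84.2750 / 6 = -14.046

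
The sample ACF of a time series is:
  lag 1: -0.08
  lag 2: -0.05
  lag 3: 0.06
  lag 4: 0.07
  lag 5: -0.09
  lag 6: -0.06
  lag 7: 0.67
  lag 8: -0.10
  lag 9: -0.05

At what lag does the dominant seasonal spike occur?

7

The largest autocorrelation is r_7 = 0.67; the remaining lags stay at or below 0.07.
The dominant spike at lag 7 indicates a seasonal period of 7.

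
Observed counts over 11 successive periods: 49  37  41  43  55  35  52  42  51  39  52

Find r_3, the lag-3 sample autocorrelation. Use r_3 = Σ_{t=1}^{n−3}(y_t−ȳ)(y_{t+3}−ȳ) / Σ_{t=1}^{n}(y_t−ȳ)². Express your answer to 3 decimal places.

Mean ȳ = (49 + 37 + 41 + 43 + 55 + 35 + 52 + 42 + 51 + 39 + 52)/11 = 45.0909
Numerator Σ_{t=1}^{8}(y_t−ȳ)(y_{t+3}−ȳ) = -215.2066
Denominator Σ(y_t−ȳ)² = 478.9091
r_3 = -215.2066 / 478.9091 = -0.449

-0.449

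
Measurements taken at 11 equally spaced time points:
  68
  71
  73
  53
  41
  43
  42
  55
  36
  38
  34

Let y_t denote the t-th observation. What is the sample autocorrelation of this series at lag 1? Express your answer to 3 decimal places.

Mean ȳ = (68 + 71 + 73 + 53 + 41 + 43 + 42 + 55 + 36 + 38 + 34)/11 = 50.3636
Numerator Σ_{t=1}^{10}(y_t−ȳ)(y_{t+1}−ȳ) = 1271.1405
Denominator Σ(y_t−ȳ)² = 2116.5455
r_1 = 1271.1405 / 2116.5455 = 0.601

0.601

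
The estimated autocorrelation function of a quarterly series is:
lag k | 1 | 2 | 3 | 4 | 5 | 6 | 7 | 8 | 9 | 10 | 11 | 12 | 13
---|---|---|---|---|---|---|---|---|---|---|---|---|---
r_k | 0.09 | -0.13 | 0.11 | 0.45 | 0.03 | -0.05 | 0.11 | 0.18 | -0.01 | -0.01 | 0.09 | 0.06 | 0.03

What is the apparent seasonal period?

4

The largest autocorrelation is r_4 = 0.45, with a weaker echo at lag 8 (0.18); the remaining lags stay at or below 0.11.
The dominant spike at lag 4 indicates a seasonal period of 4.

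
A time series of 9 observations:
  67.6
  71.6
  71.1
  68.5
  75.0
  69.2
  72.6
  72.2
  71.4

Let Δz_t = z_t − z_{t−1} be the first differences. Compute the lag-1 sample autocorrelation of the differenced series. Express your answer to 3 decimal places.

-0.700

First differences Δz: 4.0, -0.5, -2.6, 6.5, -5.8, 3.4, -0.4, -0.8
Mean of differences = 0.4750
Numerator Σ(Δz_t−Δz̄)(Δz_{t+1}−Δz̄) = -76.5706
Denominator Σ(Δz_t−Δz̄)² = 109.4550
r_1(Δz) = -76.5706 / 109.4550 = -0.700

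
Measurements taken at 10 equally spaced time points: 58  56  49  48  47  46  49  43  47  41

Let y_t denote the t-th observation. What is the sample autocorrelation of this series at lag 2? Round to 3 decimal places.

Mean ȳ = (58 + 56 + 49 + 48 + 47 + 46 + 49 + 43 + 47 + 41)/10 = 48.4000
Numerator Σ_{t=1}^{8}(y_t−ȳ)(y_{t+2}−ȳ) = 54.0800
Denominator Σ(y_t−ȳ)² = 244.4000
r_2 = 54.0800 / 244.4000 = 0.221

0.221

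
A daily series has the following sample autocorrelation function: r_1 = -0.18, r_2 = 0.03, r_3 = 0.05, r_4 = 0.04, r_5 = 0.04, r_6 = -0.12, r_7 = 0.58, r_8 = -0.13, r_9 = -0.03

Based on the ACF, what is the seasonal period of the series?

The largest autocorrelation is r_7 = 0.58; the remaining lags stay at or below 0.05.
The dominant spike at lag 7 indicates a seasonal period of 7.

7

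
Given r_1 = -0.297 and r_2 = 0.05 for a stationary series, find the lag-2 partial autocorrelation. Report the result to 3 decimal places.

-0.042

φ_{22} = (r_2 − r_1²) / (1 − r_1²)
r_1² = (-0.297)² = 0.088209
Numerator = 0.05 − 0.0882 = -0.0382; denominator = 1 − 0.0882 = 0.9118
φ_{22} = -0.0382 / 0.9118 = -0.042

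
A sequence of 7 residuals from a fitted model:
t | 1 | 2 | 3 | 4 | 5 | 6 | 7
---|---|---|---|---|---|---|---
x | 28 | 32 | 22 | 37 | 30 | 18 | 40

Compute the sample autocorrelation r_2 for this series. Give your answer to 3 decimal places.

Mean x̄ = (28 + 32 + 22 + 37 + 30 + 18 + 40)/7 = 29.5714
Deviations from mean: -1.5714, 2.4286, -7.5714, 7.4286, 0.4286, -11.5714, 10.4286
Numerator Σ_{t=1}^{5}(x_t−x̄)(x_{t+2}−x̄) = -54.7959
Denominator Σ(x_t−x̄)² = 363.7143
r_2 = -54.7959 / 363.7143 = -0.151

-0.151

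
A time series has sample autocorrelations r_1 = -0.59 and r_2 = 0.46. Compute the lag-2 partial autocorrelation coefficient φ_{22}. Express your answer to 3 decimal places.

φ_{22} = (r_2 − r_1²) / (1 − r_1²)
r_1² = (-0.59)² = 0.3481
Numerator = 0.46 − 0.3481 = 0.1119; denominator = 1 − 0.3481 = 0.6519
φ_{22} = 0.1119 / 0.6519 = 0.172

0.172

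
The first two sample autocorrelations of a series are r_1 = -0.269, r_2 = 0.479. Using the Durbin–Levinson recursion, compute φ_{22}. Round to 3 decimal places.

0.438

φ_{22} = (r_2 − r_1²) / (1 − r_1²)
r_1² = (-0.269)² = 0.072361
Numerator = 0.479 − 0.0724 = 0.4066; denominator = 1 − 0.0724 = 0.9276
φ_{22} = 0.4066 / 0.9276 = 0.438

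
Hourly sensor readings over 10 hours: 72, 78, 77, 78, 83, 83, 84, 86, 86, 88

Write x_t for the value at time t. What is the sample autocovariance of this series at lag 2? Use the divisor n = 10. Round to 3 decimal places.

Mean x̄ = (72 + 78 + 77 + 78 + 83 + 83 + 84 + 86 + 86 + 88)/10 = 81.5000
Σ_{t=1}^{8}(x_t−x̄)(x_{t+2}−x̄) = 94.0000
γ_2 = 94.0000 / 10 = 9.400

9.400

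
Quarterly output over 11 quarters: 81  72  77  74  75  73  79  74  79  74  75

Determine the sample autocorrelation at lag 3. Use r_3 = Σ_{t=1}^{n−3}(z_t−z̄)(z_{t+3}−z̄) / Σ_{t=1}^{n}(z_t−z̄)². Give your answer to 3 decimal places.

Mean z̄ = (81 + 72 + 77 + 74 + 75 + 73 + 79 + 74 + 79 + 74 + 75)/11 = 75.7273
Numerator Σ_{t=1}^{8}(z_t−z̄)(z_{t+3}−z̄) = -27.5868
Denominator Σ(z_t−z̄)² = 82.1818
r_3 = -27.5868 / 82.1818 = -0.336

-0.336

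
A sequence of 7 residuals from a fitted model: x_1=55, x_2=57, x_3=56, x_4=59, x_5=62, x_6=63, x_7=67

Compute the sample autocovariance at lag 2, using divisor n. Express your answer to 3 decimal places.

Mean x̄ = (55 + 57 + 56 + 59 + 62 + 63 + 67)/7 = 59.8571
Deviations: -4.8571, -2.8571, -3.8571, -0.8571, 2.1429, 3.1429, 7.1429
Σ_{t=1}^{5}(x_t−x̄)(x_{t+2}−x̄) = 25.5306
γ_2 = 25.5306 / 7 = 3.647

3.647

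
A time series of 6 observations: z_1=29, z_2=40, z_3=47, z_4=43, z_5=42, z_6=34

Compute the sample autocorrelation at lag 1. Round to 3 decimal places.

Mean z̄ = (29 + 40 + 47 + 43 + 42 + 34)/6 = 39.1667
Deviations from mean: -10.1667, 0.8333, 7.8333, 3.8333, 2.8333, -5.1667
Numerator Σ_{t=1}^{5}(z_t−z̄)(z_{t+1}−z̄) = 24.3056
Denominator Σ(z_t−z̄)² = 214.8333
r_1 = 24.3056 / 214.8333 = 0.113

0.113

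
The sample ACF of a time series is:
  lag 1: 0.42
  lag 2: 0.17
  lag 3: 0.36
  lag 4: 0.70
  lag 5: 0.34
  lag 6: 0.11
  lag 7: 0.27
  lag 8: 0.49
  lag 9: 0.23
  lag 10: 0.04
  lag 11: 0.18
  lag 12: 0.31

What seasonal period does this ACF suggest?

The largest autocorrelation is r_4 = 0.70, with a weaker echo at lag 8 (0.49); the remaining lags stay at or below 0.42. The elevated value at lag 1 (0.42), dropping to 0.17 at lag 2, reflects decaying short-term dependence rather than seasonality.
The dominant spike at lag 4 indicates a seasonal period of 4.

4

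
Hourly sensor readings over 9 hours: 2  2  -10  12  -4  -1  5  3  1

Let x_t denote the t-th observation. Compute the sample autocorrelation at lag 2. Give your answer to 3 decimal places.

Mean x̄ = (2 + 2 − 10 + 12 − 4 − 1 + 5 + 3 + 1)/9 = 1.1111
Σ(x_t−x̄)(x_{t+2}−x̄) = (-9.8765) + (9.6790) + (56.7901) + (-22.9877) + (-19.8765) + (-3.9877) + (-0.4321) = 9.3086
Denominator Σ(x_t−x̄)² = 292.8889
r_2 = 9.3086 / 292.8889 = 0.032

0.032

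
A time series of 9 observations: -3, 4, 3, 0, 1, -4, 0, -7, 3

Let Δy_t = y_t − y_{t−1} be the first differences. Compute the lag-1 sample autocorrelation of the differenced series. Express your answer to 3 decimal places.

First differences Δy: 7, -1, -3, 1, -5, 4, -7, 10
Mean of differences = 0.7500
Numerator Σ(Δy_t−Δȳ)(Δy_{t+1}−Δȳ) = -122.3125
Denominator Σ(Δy_t−Δȳ)² = 245.5000
r_1(Δy) = -122.3125 / 245.5000 = -0.498

-0.498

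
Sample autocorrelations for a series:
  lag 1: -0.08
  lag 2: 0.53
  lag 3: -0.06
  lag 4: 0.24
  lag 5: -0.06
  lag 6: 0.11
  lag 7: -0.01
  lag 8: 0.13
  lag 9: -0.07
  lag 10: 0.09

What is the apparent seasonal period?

The largest autocorrelation is r_2 = 0.53, with a weaker echo at lag 4 (0.24); the remaining lags stay at or below 0.13.
The dominant spike at lag 2 indicates a seasonal period of 2.

2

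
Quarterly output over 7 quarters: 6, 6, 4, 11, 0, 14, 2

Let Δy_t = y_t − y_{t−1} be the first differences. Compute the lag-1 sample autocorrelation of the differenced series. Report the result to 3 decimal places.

First differences Δy: 0, -2, 7, -11, 14, -12
Mean of differences = -0.6667
Numerator Σ(Δy_t−Δȳ)(Δy_{t+1}−Δȳ) = -408.1111
Denominator Σ(Δy_t−Δȳ)² = 511.3333
r_1(Δy) = -408.1111 / 511.3333 = -0.798

-0.798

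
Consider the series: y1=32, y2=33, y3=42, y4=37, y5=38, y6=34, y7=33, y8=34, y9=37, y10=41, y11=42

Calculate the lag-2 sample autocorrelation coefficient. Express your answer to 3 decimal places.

Mean ȳ = (32 + 33 + 42 + 37 + 38 + 34 + 33 + 34 + 37 + 41 + 42)/11 = 36.6364
Numerator Σ_{t=1}^{9}(y_t−ȳ)(y_{t+2}−ȳ) = -28.7190
Denominator Σ(y_t−ȳ)² = 140.5455
r_2 = -28.7190 / 140.5455 = -0.204

-0.204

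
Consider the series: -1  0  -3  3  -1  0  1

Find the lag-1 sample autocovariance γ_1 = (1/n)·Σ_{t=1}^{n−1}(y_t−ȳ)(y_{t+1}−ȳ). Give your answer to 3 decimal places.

-1.738

Mean ȳ = (-1 + 0 − 3 + 3 − 1 + 0 + 1)/7 = -0.1429
Deviations: -0.8571, 0.1429, -2.8571, 3.1429, -0.8571, 0.1429, 1.1429
Σ_{t=1}^{6}(y_t−ȳ)(y_{t+1}−ȳ) = -12.1633
γ_1 = -12.1633 / 7 = -1.738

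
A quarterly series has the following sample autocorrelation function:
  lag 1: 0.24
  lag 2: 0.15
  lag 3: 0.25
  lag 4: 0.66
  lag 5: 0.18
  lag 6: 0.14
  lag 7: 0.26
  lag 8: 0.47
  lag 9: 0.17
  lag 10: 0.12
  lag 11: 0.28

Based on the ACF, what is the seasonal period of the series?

4

The largest autocorrelation is r_4 = 0.66, with a weaker echo at lag 8 (0.47); the remaining lags stay at or below 0.28.
The dominant spike at lag 4 indicates a seasonal period of 4.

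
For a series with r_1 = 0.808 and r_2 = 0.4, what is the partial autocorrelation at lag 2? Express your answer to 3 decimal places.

-0.728

φ_{22} = (r_2 − r_1²) / (1 − r_1²)
r_1² = (0.808)² = 0.652864
Numerator = 0.4 − 0.6529 = -0.2529; denominator = 1 − 0.6529 = 0.3471
φ_{22} = -0.2529 / 0.3471 = -0.728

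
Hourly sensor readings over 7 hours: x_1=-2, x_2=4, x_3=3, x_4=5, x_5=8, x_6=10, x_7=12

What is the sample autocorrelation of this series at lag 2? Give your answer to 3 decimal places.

0.204

Mean x̄ = (-2 + 4 + 3 + 5 + 8 + 10 + 12)/7 = 5.7143
Numerator Σ_{t=1}^{5}(x_t−x̄)(x_{t+2}−x̄) = 27.2653
Denominator Σ(x_t−x̄)² = 133.4286
r_2 = 27.2653 / 133.4286 = 0.204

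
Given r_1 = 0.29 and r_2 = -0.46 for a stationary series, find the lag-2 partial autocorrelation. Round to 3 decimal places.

φ_{22} = (r_2 − r_1²) / (1 − r_1²)
r_1² = (0.29)² = 0.0841
Numerator = -0.46 − 0.0841 = -0.5441; denominator = 1 − 0.0841 = 0.9159
φ_{22} = -0.5441 / 0.9159 = -0.594

-0.594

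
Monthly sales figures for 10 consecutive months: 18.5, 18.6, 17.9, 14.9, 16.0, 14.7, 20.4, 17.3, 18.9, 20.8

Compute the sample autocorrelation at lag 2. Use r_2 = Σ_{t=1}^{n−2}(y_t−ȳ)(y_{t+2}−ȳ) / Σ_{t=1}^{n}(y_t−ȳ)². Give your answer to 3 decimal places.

0.121

Mean ȳ = (18.5 + 18.6 + 17.9 + 14.9 + 16.0 + 14.7 + 20.4 + 17.3 + 18.9 + 20.8)/10 = 17.8000
Numerator Σ_{t=1}^{8}(y_t−ȳ)(y_{t+2}−ȳ) = 4.7900
Denominator Σ(y_t−ȳ)² = 39.6200
r_2 = 4.7900 / 39.6200 = 0.121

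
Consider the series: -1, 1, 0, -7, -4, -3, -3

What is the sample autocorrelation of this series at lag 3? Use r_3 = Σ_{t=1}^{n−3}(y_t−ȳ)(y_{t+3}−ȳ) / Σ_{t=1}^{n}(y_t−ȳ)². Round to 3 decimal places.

Mean ȳ = (-1 + 1 + 0 − 7 − 4 − 3 − 3)/7 = -2.4286
Deviations from mean: 1.4286, 3.4286, 2.4286, -4.5714, -1.5714, -0.5714, -0.5714
Numerator Σ_{t=1}^{4}(y_t−ȳ)(y_{t+3}−ȳ) = -10.6939
Denominator Σ(y_t−ȳ)² = 43.7143
r_3 = -10.6939 / 43.7143 = -0.245

-0.245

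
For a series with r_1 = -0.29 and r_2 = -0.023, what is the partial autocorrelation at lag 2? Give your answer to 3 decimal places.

φ_{22} = (r_2 − r_1²) / (1 − r_1²)
r_1² = (-0.29)² = 0.0841
Numerator = -0.023 − 0.0841 = -0.1071; denominator = 1 − 0.0841 = 0.9159
φ_{22} = -0.1071 / 0.9159 = -0.117

-0.117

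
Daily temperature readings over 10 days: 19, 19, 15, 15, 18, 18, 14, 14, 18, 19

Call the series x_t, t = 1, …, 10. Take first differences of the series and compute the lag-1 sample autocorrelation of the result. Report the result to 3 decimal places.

First differences Δx: 0, -4, 0, 3, 0, -4, 0, 4, 1
Mean of differences = 0.0000
Numerator Σ(Δx_t−Δx̄)(Δx_{t+1}−Δx̄) = 4.0000
Denominator Σ(Δx_t−Δx̄)² = 58.0000
r_1(Δx) = 4.0000 / 58.0000 = 0.069

0.069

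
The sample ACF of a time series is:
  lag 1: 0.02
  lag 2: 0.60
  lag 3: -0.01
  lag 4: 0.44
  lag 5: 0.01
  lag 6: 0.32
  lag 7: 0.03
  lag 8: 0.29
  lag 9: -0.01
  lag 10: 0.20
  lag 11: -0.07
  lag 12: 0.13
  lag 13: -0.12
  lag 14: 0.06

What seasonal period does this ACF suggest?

The largest autocorrelation is r_2 = 0.60, with weaker echoes at lags 4 (0.44), 6 (0.32), 8 (0.29) and 10 (0.20); the remaining lags stay at or below 0.13.
The dominant spike at lag 2 indicates a seasonal period of 2.

2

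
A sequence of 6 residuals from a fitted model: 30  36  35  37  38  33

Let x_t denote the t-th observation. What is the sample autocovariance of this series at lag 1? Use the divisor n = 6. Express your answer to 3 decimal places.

Mean x̄ = (30 + 36 + 35 + 37 + 38 + 33)/6 = 34.8333
Deviations: -4.8333, 1.1667, 0.1667, 2.1667, 3.1667, -1.8333
Σ_{t=1}^{5}(x_t−x̄)(x_{t+1}−x̄) = -4.0278
γ_1 = -4.0278 / 6 = -0.671

-0.671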